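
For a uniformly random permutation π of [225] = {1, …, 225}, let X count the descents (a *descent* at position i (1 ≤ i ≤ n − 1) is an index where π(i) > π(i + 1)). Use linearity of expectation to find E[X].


Write X = Σ X_I over i = 1, …, 224, with X_I the indicator of one descent.
There are 224 indicators.
For each fixed i, the pair (π(i), π(i+1)) is a uniformly random ordered pair of distinct values from {1, …, 225}; by symmetry P[π(i) > π(i+1)] = 1/2.
By linearity: E[X] = 224 · (1/2) = (225 − 1) · (1/2) = 112 ≈ 112.0000.

E[X] = 112 = 112.0000.


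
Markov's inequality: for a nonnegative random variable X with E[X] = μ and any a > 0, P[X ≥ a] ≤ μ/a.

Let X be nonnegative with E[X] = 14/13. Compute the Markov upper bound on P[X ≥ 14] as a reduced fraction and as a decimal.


μ = E[X] = 14/13, a = 14.
Markov: P[X ≥ 14] ≤ μ/a = (14/13)/14 = 1/13.
Numerically: ≈ 0.076923.
(Since a = 14 > μ = 1.076923, the bound 1/13 is < 1 and informative.)

P[X ≥ 14] ≤ 1/13 ≈ 0.076923.


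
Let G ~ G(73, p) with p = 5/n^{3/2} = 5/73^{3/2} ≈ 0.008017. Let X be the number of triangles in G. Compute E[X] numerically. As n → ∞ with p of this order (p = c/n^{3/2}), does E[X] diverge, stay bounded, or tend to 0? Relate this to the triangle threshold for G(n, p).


Number of potential triangles: C(73, 3) = 62196.
Each occurs with probability p³ ≈ (0.008017)³ ≈ 5.151778e-07.
By linearity: E[X] = C(73, 3)·p³ ≈ 62196 · 5.151778e-07 ≈ 0.0320.
Since α = 3/2 > 1, p = c/n^{3/2} = o(1/n) is below the triangle threshold p ~ 1/n. Asymptotically E[X] ~ (c³/6)·n^{3(1−α)} = (5³/6)·n^{-1.5} → 0, so by Markov's inequality G has no triangles w.h.p.

E[X] ≈ 0.0320; in regime p = Θ(1/n^{3/2}) E[X] tends to 0 (below the triangle threshold p ~ 1/n).


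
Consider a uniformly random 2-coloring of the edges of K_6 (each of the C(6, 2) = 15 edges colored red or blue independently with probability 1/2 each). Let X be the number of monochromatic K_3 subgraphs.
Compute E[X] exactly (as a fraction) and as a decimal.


Let X = Σ_S X_S over the C(6, 3) = 20 subsets S of size 3, where X_S = 1 if the K_3 on S is monochromatic.
For a fixed S, the K_3 on S has C(3, 2) = 3 edges. P[all 3 edges red] = (1/2)^3, and likewise for blue, so P[monochromatic] = 2·(1/2)^3 = 2^{1 − 3} = 1/4.
By linearity: E[X] = C(6, 3) · 2^{1 − 3} = 20 · 1/4 = 5.
Numerically: E[X] ≈ 5.0000.

E[X] = C(6,3)·2^(1−C(3,2)) = 5 ≈ 5.0000.


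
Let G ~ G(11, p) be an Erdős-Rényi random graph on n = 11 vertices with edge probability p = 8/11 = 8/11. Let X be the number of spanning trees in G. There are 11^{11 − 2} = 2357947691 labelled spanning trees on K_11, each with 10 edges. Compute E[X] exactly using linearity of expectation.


K_11 has 11^{11 − 2} = 2357947691 labelled spanning trees.
For each such spanning tree H, let X_H = 1 if all 10 edges of H are present in G. Then P[X_H = 1] = p^{10} = (8/11)^{10} = 1073741824/25937424601.
By linearity: E[X] = Σ_H E[X_H] = 2357947691 · p^{10} = 2357947691 · 1073741824/25937424601 = 1073741824/11.
Numerically: E[X] ≈ 9.761e+07.

E[X] = 2357947691 · (8/11)^{10} = 1073741824/11 ≈ 9.761e+07.


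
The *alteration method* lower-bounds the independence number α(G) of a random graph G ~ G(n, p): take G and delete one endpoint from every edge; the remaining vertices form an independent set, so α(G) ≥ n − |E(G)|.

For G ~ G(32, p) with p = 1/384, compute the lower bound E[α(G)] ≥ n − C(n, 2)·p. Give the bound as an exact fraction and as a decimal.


E[|E(G)|] = C(32, 2)·p = 496 · (1/384) = 31/24.
E[α(G)] ≥ n − E[|E(G)|] = 32 − 31/24 = 737/24.
Numerically: ≈ 30.708333.
(This is only a lower bound; the true E[α(G)] may be larger.)

E[α(G)] ≥ 737/24 ≈ 30.708333.


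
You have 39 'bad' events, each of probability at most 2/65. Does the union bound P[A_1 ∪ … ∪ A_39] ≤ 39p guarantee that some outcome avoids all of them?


Union bound: P[∪_{i=1}^{39} A_i] ≤ Σ_i P[A_i] ≤ 39·p = 39·(2/65) = 6/5.
Numerically: 6/5 ≈ 1.200.
Is 6/5 < 1? NO.
Since the bound 6/5 is ≥ 1, the union bound is uninformative here; it does NOT by itself certify existence.

39·p = 6/5 ≈ 1.200; existence NOT certified by the union bound.


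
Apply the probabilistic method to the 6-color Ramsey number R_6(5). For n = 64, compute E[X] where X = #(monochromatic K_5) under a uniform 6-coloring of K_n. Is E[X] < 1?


E[X] = C(64, 5) · 6^{1 − 10} = 7624512 · 6^{−9} = 7624512/10077696.
As a reduced fraction: E[X] = 13237/17496 ≈ 0.7566.
Is E[X] < 1? YES.
Since E[X] < 1, there exists a 6-coloring of K_{64} with no monochromatic K_5; hence R_6(5) > 64.

E[X] = 13237/17496 ≈ 0.7566; E[X] < 1, so R_6(5) > 64.


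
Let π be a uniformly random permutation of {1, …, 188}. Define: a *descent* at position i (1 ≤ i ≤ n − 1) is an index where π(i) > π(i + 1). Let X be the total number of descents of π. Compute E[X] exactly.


Write X = Σ X_I over i = 1, …, 187, with X_I the indicator of one descent.
There are 187 indicators.
For each fixed i, the pair (π(i), π(i+1)) is a uniformly random ordered pair of distinct values from {1, …, 188}; by symmetry P[π(i) > π(i+1)] = 1/2.
By linearity: E[X] = 187 · (1/2) = (188 − 1) · (1/2) = 187/2 ≈ 93.5000.

E[X] = 187/2 = 93.5000.


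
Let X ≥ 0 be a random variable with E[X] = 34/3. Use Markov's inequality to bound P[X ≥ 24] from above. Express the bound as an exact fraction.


μ = E[X] = 34/3, a = 24.
Markov: P[X ≥ 24] ≤ μ/a = (34/3)/24 = 17/36.
Numerically: ≈ 0.47222.
(Since a = 24 > μ = 11.33333, the bound 17/36 is < 1 and informative.)

P[X ≥ 24] ≤ 17/36 ≈ 0.47222.


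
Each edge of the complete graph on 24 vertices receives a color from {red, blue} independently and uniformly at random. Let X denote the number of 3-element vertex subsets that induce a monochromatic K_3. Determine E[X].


Let X = Σ_S X_S over the C(24, 3) = 2024 subsets S of size 3, where X_S = 1 if the K_3 on S is monochromatic.
For a fixed S, the K_3 on S has C(3, 2) = 3 edges. P[all 3 edges red] = (1/2)^3, and likewise for blue, so P[monochromatic] = 2·(1/2)^3 = 2^{1 − 3} = 1/4.
Summing: E[X] = C(24, 3) · 2^{1 − 3} = 2024 · 1/4 = 506.
Numerically: E[X] ≈ 506.00000.

E[X] = C(24,3)·2^(1−C(3,2)) = 506 ≈ 506.00000.


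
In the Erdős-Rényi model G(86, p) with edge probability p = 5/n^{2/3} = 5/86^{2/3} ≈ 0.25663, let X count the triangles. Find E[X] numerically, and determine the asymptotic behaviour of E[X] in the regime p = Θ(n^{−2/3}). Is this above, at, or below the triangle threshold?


Number of potential triangles: C(86, 3) = 102340.
Each occurs with probability p³ ≈ (0.25663)³ ≈ 1.6901028e-02.
By linearity: E[X] = C(86, 3)·p³ ≈ 102340 · 1.6901028e-02 ≈ 1729.65116.
Since α = 2/3 < 1, p = c/n^{2/3} ≫ 1/n is above the triangle threshold p ~ 1/n. Asymptotically E[X] ~ (c³/6)·n^{3(1−α)} = (5³/6)·n^{1} → ∞; triangles are abundant w.h.p.

E[X] ≈ 1729.65116; in regime p = Θ(1/n^{2/3}) E[X] diverges (above the triangle threshold p ~ 1/n).


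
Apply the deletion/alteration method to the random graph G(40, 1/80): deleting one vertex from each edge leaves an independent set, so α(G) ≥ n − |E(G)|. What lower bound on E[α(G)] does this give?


E[|E(G)|] = C(40, 2)·p = 780 · (1/80) = 39/4.
E[α(G)] ≥ n − E[|E(G)|] = 40 − 39/4 = 121/4.
Numerically: ≈ 30.250000.
(This is only a lower bound; the true E[α(G)] may be larger.)

E[α(G)] ≥ 121/4 ≈ 30.250000.


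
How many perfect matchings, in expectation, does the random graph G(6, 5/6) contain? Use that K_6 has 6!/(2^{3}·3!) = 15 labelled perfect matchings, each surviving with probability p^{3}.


K_6 has 6!/(2^{3}·3!) = 15 labelled perfect matchings.
For each such perfect matching H, let X_H = 1 if all 3 edges of H are present in G. Then P[X_H = 1] = p^{3} = (5/6)^{3} = 125/216.
By linearity of expectation: E[X] = Σ_H E[X_H] = 15 · p^{3} = 15 · 125/216 = 625/72.
Numerically: E[X] ≈ 8.68056.

E[X] = 15 · (5/6)^{3} = 625/72 ≈ 8.68056.


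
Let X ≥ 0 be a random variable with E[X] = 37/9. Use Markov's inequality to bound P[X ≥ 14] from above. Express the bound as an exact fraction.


μ = E[X] = 37/9, a = 14.
Markov: P[X ≥ 14] ≤ μ/a = (37/9)/14 = 37/126.
Numerically: ≈ 0.2937.
(Since a = 14 > μ = 4.1111, the bound 37/126 is < 1 and informative.)

P[X ≥ 14] ≤ 37/126 ≈ 0.2937.


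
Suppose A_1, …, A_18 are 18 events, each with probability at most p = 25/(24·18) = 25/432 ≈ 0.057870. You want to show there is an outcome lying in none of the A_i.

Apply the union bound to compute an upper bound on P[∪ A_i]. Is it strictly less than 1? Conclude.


Union bound: P[∪_{i=1}^{18} A_i] ≤ Σ_i P[A_i] ≤ 18·p = 18·(25/432) = 25/24.
Numerically: 25/24 ≈ 1.041667.
Is 25/24 < 1? NO.
Since the bound 25/24 is ≥ 1, the union bound is uninformative here; it does NOT by itself certify existence.

18·p = 25/24 ≈ 1.041667; existence NOT certified by the union bound.


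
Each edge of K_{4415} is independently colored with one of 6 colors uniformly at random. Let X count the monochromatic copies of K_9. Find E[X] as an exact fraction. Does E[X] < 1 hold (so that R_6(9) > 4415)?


E[X] = C(4415, 9) · 6^{1 − 36} = 1742086910069196051229123255 · 6^{−35} = 1742086910069196051229123255/1719070799748422591028658176.
As a reduced fraction: E[X] = 1742086910069196051229123255/1719070799748422591028658176 ≈ 1.013389.
Is E[X] < 1? NO.
Since E[X] ≥ 1, the first-moment bound is inconclusive at n = 4415; it does NOT by itself certify R_6(9) > 4415.

E[X] = 1742086910069196051229123255/1719070799748422591028658176 ≈ 1.013389; E[X] ≥ 1; first-moment method inconclusive here.


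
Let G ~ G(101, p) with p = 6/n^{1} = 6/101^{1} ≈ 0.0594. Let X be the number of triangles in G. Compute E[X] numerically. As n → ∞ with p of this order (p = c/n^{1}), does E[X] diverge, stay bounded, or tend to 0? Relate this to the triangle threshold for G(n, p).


Number of potential triangles: C(101, 3) = 166650.
Each occurs with probability p³ ≈ (0.0594)³ ≈ 2.09647e-04.
By linearity: E[X] = C(101, 3)·p³ ≈ 166650 · 2.09647e-04 ≈ 34.938.
Here α = 1, so p = 6/n is exactly at the triangle threshold p ~ 1/n. Asymptotically E[X] → c³/6 = 6³/6 = 36 ≈ 36.000, a bounded constant. In this regime the triangle count is asymptotically Poisson(c³/6).

E[X] ≈ 34.938; in regime p = Θ(1/n^{1}) E[X] stays bounded (at the triangle threshold p ~ 1/n).


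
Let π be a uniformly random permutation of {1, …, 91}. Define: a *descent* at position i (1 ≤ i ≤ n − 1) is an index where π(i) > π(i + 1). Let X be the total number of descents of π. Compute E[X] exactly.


Write X = Σ X_I over i = 1, …, 90, with X_I the indicator of one descent.
There are 90 indicators.
For each fixed i, the pair (π(i), π(i+1)) is a uniformly random ordered pair of distinct values from {1, …, 91}; by symmetry P[π(i) > π(i+1)] = 1/2.
By linearity: E[X] = 90 · (1/2) = (91 − 1) · (1/2) = 45 ≈ 45.000.

E[X] = 45 = 45.000.


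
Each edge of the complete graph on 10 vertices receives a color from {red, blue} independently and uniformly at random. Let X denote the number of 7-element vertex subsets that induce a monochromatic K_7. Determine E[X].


Let X = Σ_S X_S over the C(10, 7) = 120 subsets S of size 7, where X_S = 1 if the K_7 on S is monochromatic.
For a fixed S, the K_7 on S has C(7, 2) = 21 edges. P[all 21 edges red] = (1/2)^21, and likewise for blue, so P[monochromatic] = 2·(1/2)^21 = 2^{1 − 21} = 1/1048576.
By linearity of expectation: E[X] = C(10, 7) · 2^{1 − 21} = 120 · 1/1048576 = 15/131072.
Numerically: E[X] ≈ 0.00011.

E[X] = C(10,7)·2^(1−C(7,2)) = 15/131072 ≈ 0.00011.


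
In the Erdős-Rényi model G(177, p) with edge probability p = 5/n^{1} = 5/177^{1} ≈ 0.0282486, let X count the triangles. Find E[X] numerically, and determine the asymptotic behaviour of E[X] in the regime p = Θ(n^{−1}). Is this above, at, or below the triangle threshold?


Number of potential triangles: C(177, 3) = 908600.
Each occurs with probability p³ ≈ (0.0282486)³ ≈ 2.25418842e-05.
By linearity: E[X] = C(177, 3)·p³ ≈ 908600 · 2.25418842e-05 ≈ 20.481556.
Here α = 1, so p = 5/n is exactly at the triangle threshold p ~ 1/n. Asymptotically E[X] → c³/6 = 5³/6 = 125/6 ≈ 20.833333, a bounded constant. In this regime the triangle count is asymptotically Poisson(c³/6).

E[X] ≈ 20.481556; in regime p = Θ(1/n^{1}) E[X] stays bounded (at the triangle threshold p ~ 1/n).


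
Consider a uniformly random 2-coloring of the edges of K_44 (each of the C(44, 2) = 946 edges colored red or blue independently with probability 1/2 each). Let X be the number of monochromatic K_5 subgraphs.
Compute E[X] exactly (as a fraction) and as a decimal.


Let X = Σ_S X_S over the C(44, 5) = 1086008 subsets S of size 5, where X_S = 1 if the K_5 on S is monochromatic.
For a fixed S, the K_5 on S has C(5, 2) = 10 edges. P[all 10 edges red] = (1/2)^10, and likewise for blue, so P[monochromatic] = 2·(1/2)^10 = 2^{1 − 10} = 1/512.
Summing: E[X] = C(44, 5) · 2^{1 − 10} = 1086008 · 1/512 = 135751/64.
Numerically: E[X] ≈ 2121.109375.

E[X] = C(44,5)·2^(1−C(5,2)) = 135751/64 ≈ 2121.109375.


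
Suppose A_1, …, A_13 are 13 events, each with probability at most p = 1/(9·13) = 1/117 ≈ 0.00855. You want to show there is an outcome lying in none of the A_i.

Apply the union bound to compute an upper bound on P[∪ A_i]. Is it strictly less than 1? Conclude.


Union bound: P[∪_{i=1}^{13} A_i] ≤ Σ_i P[A_i] ≤ 13·p = 13·(1/117) = 1/9.
Numerically: 1/9 ≈ 0.11111.
Is 1/9 < 1? YES.
Since P[∪ A_i] ≤ 1/9 < 1, the complement has P[∩ A_i^c] ≥ 1 − 1/9 = 8/9 > 0, so some outcome avoids every A_i.

13·p = 1/9 ≈ 0.11111; existence CERTIFIED by the union bound.


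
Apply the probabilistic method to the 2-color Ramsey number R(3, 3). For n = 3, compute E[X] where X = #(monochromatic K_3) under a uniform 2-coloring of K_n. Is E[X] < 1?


E[X] = C(3, 3) · 2^{1 − 3} = 1 · 2^{−2} = 1/4.
As a reduced fraction: E[X] = 1/4 ≈ 0.25000.
Is E[X] < 1? YES.
Since E[X] < 1, there exists a 2-coloring of K_{3} with no monochromatic K_3; hence R(3, 3) > 3.

E[X] = 1/4 ≈ 0.25000; E[X] < 1, so R(3, 3) > 3.


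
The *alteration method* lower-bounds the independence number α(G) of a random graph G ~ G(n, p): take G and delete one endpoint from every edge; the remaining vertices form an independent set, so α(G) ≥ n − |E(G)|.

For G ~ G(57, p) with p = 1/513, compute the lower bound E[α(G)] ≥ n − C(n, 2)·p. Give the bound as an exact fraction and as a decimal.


E[|E(G)|] = C(57, 2)·p = 1596 · (1/513) = 28/9.
E[α(G)] ≥ n − E[|E(G)|] = 57 − 28/9 = 485/9.
Numerically: ≈ 53.889.
(This is only a lower bound; the true E[α(G)] may be larger.)

E[α(G)] ≥ 485/9 ≈ 53.889.


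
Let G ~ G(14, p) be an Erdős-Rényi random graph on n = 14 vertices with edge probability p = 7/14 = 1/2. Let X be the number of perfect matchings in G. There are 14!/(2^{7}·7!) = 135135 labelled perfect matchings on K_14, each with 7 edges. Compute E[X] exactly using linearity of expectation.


K_14 has 14!/(2^{7}·7!) = 135135 labelled perfect matchings.
For each such perfect matching H, let X_H = 1 if all 7 edges of H are present in G. Then P[X_H = 1] = p^{7} = (1/2)^{7} = 1/128.
By linearity of expectation: E[X] = Σ_H E[X_H] = 135135 · p^{7} = 135135 · 1/128 = 135135/128.
Numerically: E[X] ≈ 1055.7.

E[X] = 135135 · (1/2)^{7} = 135135/128 ≈ 1055.7.


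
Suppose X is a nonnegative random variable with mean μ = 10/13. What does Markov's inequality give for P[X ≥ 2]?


μ = E[X] = 10/13, a = 2.
Markov: P[X ≥ 2] ≤ μ/a = (10/13)/2 = 5/13.
Numerically: ≈ 0.3846.
(Since a = 2 > μ = 0.7692, the bound 5/13 is < 1 and informative.)

P[X ≥ 2] ≤ 5/13 ≈ 0.3846.


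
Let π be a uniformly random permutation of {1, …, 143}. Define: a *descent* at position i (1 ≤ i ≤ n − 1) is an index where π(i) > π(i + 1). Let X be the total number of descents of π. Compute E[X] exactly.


Write X = Σ X_I over i = 1, …, 142, with X_I the indicator of one descent.
There are 142 indicators.
For each fixed i, the pair (π(i), π(i+1)) is a uniformly random ordered pair of distinct values from {1, …, 143}; by symmetry P[π(i) > π(i+1)] = 1/2.
By linearity: E[X] = 142 · (1/2) = (143 − 1) · (1/2) = 71 ≈ 71.000.

E[X] = 71 = 71.000.


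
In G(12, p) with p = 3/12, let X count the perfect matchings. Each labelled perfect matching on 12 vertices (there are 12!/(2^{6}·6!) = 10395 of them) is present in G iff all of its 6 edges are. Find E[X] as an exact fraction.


K_12 has 12!/(2^{6}·6!) = 10395 labelled perfect matchings.
For each such perfect matching H, let X_H = 1 if all 6 edges of H are present in G. Then P[X_H = 1] = p^{6} = (1/4)^{6} = 1/4096.
By linearity: E[X] = Σ_H E[X_H] = 10395 · p^{6} = 10395 · 1/4096 = 10395/4096.
Numerically: E[X] ≈ 2.5378.

E[X] = 10395 · (1/4)^{6} = 10395/4096 ≈ 2.5378.


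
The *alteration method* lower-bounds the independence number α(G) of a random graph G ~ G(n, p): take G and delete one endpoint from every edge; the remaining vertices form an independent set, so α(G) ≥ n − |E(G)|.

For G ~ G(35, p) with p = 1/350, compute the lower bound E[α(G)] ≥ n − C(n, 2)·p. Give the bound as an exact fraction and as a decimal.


E[|E(G)|] = C(35, 2)·p = 595 · (1/350) = 17/10.
E[α(G)] ≥ n − E[|E(G)|] = 35 − 17/10 = 333/10.
Numerically: ≈ 33.3000.
(This is only a lower bound; the true E[α(G)] may be larger.)

E[α(G)] ≥ 333/10 ≈ 33.3000.


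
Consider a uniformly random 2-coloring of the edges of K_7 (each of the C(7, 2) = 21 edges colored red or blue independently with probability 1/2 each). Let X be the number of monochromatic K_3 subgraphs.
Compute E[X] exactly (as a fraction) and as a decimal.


Let X = Σ_S X_S over the C(7, 3) = 35 subsets S of size 3, where X_S = 1 if the K_3 on S is monochromatic.
For a fixed S, the K_3 on S has C(3, 2) = 3 edges. P[all 3 edges red] = (1/2)^3, and likewise for blue, so P[monochromatic] = 2·(1/2)^3 = 2^{1 − 3} = 1/4.
Summing: E[X] = C(7, 3) · 2^{1 − 3} = 35 · 1/4 = 35/4.
Numerically: E[X] ≈ 8.7500.

E[X] = C(7,3)·2^(1−C(3,2)) = 35/4 ≈ 8.7500.


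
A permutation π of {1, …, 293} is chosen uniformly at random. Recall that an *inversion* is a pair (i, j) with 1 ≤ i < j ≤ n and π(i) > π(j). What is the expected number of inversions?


Write X = Σ X_I over the C(293, 2) = 42778 pairs i < j, with X_I the indicator of one inversion.
There are 42778 indicators.
For each fixed pair i < j, the values π(i) and π(j) are two distinct elements of {1, …, 293} in uniformly random order; by symmetry P[π(i) > π(j)] = 1/2.
By linearity: E[X] = 42778 · (1/2) = C(293, 2) · (1/2) = 42778/2 = 21389 ≈ 21389.000000.

E[X] = 21389 = 21389.000000.


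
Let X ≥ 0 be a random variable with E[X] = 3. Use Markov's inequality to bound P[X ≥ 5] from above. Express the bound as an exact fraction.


μ = E[X] = 3, a = 5.
Markov: P[X ≥ 5] ≤ μ/a = (3)/5 = 3/5.
Numerically: ≈ 0.600000.
(Since a = 5 > μ = 3.000000, the bound 3/5 is < 1 and informative.)

P[X ≥ 5] ≤ 3/5 ≈ 0.600000.


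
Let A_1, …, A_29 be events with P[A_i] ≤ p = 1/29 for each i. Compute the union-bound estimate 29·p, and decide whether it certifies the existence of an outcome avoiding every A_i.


Union bound: P[∪_{i=1}^{29} A_i] ≤ Σ_i P[A_i] ≤ 29·p = 29·(1/29) = 1.
Numerically: 1 ≈ 1.000.
Is 1 < 1? NO.
Since the bound 1 is ≥ 1, the union bound is uninformative here; it does NOT by itself certify existence.

29·p = 1 ≈ 1.000; existence NOT certified by the union bound.


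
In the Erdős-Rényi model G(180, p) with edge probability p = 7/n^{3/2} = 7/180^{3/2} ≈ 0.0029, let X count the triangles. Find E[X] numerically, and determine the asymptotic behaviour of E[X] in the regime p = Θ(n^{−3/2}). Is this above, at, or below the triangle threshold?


Number of potential triangles: C(180, 3) = 955860.
Each occurs with probability p³ ≈ (0.0029)³ ≈ 2.43539e-08.
By linearity: E[X] = C(180, 3)·p³ ≈ 955860 · 2.43539e-08 ≈ 0.023.
Since α = 3/2 > 1, p = c/n^{3/2} = o(1/n) is below the triangle threshold p ~ 1/n. Asymptotically E[X] ~ (c³/6)·n^{3(1−α)} = (7³/6)·n^{-1.5} → 0, so by Markov's inequality G has no triangles w.h.p.

E[X] ≈ 0.023; in regime p = Θ(1/n^{3/2}) E[X] tends to 0 (below the triangle threshold p ~ 1/n).


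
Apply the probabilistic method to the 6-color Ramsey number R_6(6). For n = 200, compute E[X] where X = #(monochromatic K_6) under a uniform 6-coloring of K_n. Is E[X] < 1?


E[X] = C(200, 6) · 6^{1 − 15} = 82408626300 · 6^{−14} = 82408626300/78364164096.
As a reduced fraction: E[X] = 6867385525/6530347008 ≈ 1.052.
Is E[X] < 1? NO.
Since E[X] ≥ 1, the first-moment bound is inconclusive at n = 200; it does NOT by itself certify R_6(6) > 200.

E[X] = 6867385525/6530347008 ≈ 1.052; E[X] ≥ 1; first-moment method inconclusive here.


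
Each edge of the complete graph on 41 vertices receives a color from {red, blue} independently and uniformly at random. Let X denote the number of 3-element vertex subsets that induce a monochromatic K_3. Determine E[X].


Let X = Σ_S X_S over the C(41, 3) = 10660 subsets S of size 3, where X_S = 1 if the K_3 on S is monochromatic.
For a fixed S, the K_3 on S has C(3, 2) = 3 edges. P[all 3 edges red] = (1/2)^3, and likewise for blue, so P[monochromatic] = 2·(1/2)^3 = 2^{1 − 3} = 1/4.
By linearity: E[X] = C(41, 3) · 2^{1 − 3} = 10660 · 1/4 = 2665.
Numerically: E[X] ≈ 2665.000.

E[X] = C(41,3)·2^(1−C(3,2)) = 2665 ≈ 2665.000.


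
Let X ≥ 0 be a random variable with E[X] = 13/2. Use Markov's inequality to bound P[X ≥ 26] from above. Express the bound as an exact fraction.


μ = E[X] = 13/2, a = 26.
Markov: P[X ≥ 26] ≤ μ/a = (13/2)/26 = 1/4.
Numerically: ≈ 0.250.
(Since a = 26 > μ = 6.500, the bound 1/4 is < 1 and informative.)

P[X ≥ 26] ≤ 1/4 ≈ 0.250.


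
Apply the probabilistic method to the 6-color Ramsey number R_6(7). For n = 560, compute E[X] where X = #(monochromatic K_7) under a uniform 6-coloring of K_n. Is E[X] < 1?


E[X] = C(560, 7) · 6^{1 − 21} = 3300169391659920 · 6^{−20} = 3300169391659920/3656158440062976.
As a reduced fraction: E[X] = 68753528992915/76169967501312 ≈ 0.902633.
Is E[X] < 1? YES.
Since E[X] < 1, there exists a 6-coloring of K_{560} with no monochromatic K_7; hence R_6(7) > 560.

E[X] = 68753528992915/76169967501312 ≈ 0.902633; E[X] < 1, so R_6(7) > 560.


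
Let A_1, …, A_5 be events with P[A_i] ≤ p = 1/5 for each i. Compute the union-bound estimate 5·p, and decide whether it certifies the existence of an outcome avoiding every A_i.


Union bound: P[∪_{i=1}^{5} A_i] ≤ Σ_i P[A_i] ≤ 5·p = 5·(1/5) = 1.
Numerically: 1 ≈ 1.00000.
Is 1 < 1? NO.
Since the bound 1 is ≥ 1, the union bound is uninformative here; it does NOT by itself certify existence.

5·p = 1 ≈ 1.00000; existence NOT certified by the union bound.


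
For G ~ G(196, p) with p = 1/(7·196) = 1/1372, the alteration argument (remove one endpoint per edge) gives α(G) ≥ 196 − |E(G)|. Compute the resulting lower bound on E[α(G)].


E[|E(G)|] = C(196, 2)·p = 19110 · (1/1372) = 195/14.
E[α(G)] ≥ n − E[|E(G)|] = 196 − 195/14 = 2549/14.
Numerically: ≈ 182.07143.
(This is only a lower bound; the true E[α(G)] may be larger.)

E[α(G)] ≥ 2549/14 ≈ 182.07143.


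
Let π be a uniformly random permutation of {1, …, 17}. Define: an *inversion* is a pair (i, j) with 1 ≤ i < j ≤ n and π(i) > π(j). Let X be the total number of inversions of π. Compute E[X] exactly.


Write X = Σ X_I over the C(17, 2) = 136 pairs i < j, with X_I the indicator of one inversion.
There are 136 indicators.
For each fixed pair i < j, the values π(i) and π(j) are two distinct elements of {1, …, 17} in uniformly random order; by symmetry P[π(i) > π(j)] = 1/2.
By linearity: E[X] = 136 · (1/2) = C(17, 2) · (1/2) = 136/2 = 68 ≈ 68.0000.

E[X] = 68 = 68.0000.


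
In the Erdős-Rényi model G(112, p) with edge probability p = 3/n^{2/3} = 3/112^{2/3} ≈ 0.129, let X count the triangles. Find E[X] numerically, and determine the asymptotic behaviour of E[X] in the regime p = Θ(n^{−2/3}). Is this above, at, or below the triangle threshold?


Number of potential triangles: C(112, 3) = 227920.
Each occurs with probability p³ ≈ (0.129)³ ≈ 2.15242e-03.
By linearity: E[X] = C(112, 3)·p³ ≈ 227920 · 2.15242e-03 ≈ 490.580.
Since α = 2/3 < 1, p = c/n^{2/3} ≫ 1/n is above the triangle threshold p ~ 1/n. Asymptotically E[X] ~ (c³/6)·n^{3(1−α)} = (3³/6)·n^{1} → ∞; triangles are abundant w.h.p.

E[X] ≈ 490.580; in regime p = Θ(1/n^{2/3}) E[X] diverges (above the triangle threshold p ~ 1/n).


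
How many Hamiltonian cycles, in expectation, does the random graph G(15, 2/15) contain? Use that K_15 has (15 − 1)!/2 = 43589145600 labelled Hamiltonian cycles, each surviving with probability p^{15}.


K_15 has (15 − 1)!/2 = 43589145600 labelled Hamiltonian cycles.
For each such Hamiltonian cycle H, let X_H = 1 if all 15 edges of H are present in G. Then P[X_H = 1] = p^{15} = (2/15)^{15} = 32768/437893890380859375.
By linearity: E[X] = Σ_H E[X_H] = 43589145600 · p^{15} = 43589145600 · 32768/437893890380859375 = 235115905024/72081298828125.
Numerically: E[X] ≈ 0.0032618.

E[X] = 43589145600 · (2/15)^{15} = 235115905024/72081298828125 ≈ 0.0032618.


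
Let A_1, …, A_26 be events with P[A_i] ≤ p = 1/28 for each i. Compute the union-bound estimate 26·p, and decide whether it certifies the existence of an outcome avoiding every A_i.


Union bound: P[∪_{i=1}^{26} A_i] ≤ Σ_i P[A_i] ≤ 26·p = 26·(1/28) = 13/14.
Numerically: 13/14 ≈ 0.9286.
Is 13/14 < 1? YES.
Since P[∪ A_i] ≤ 13/14 < 1, the complement has P[∩ A_i^c] ≥ 1 − 13/14 = 1/14 > 0, so some outcome avoids every A_i.

26·p = 13/14 ≈ 0.9286; existence CERTIFIED by the union bound.


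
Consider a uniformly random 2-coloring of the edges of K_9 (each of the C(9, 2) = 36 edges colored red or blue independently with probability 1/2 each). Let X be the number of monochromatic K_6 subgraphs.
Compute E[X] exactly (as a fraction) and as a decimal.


Let X = Σ_S X_S over the C(9, 6) = 84 subsets S of size 6, where X_S = 1 if the K_6 on S is monochromatic.
For a fixed S, the K_6 on S has C(6, 2) = 15 edges. P[all 15 edges red] = (1/2)^15, and likewise for blue, so P[monochromatic] = 2·(1/2)^15 = 2^{1 − 15} = 1/16384.
By linearity: E[X] = C(9, 6) · 2^{1 − 15} = 84 · 1/16384 = 21/4096.
Numerically: E[X] ≈ 0.005.

E[X] = C(9,6)·2^(1−C(6,2)) = 21/4096 ≈ 0.005.


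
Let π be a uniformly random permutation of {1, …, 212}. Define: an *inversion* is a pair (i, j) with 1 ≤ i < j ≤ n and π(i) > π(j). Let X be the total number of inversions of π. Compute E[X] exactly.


Write X = Σ X_I over the C(212, 2) = 22366 pairs i < j, with X_I the indicator of one inversion.
There are 22366 indicators.
For each fixed pair i < j, the values π(i) and π(j) are two distinct elements of {1, …, 212} in uniformly random order; by symmetry P[π(i) > π(j)] = 1/2.
By linearity: E[X] = 22366 · (1/2) = C(212, 2) · (1/2) = 22366/2 = 11183 ≈ 11183.000.

E[X] = 11183 = 11183.000.


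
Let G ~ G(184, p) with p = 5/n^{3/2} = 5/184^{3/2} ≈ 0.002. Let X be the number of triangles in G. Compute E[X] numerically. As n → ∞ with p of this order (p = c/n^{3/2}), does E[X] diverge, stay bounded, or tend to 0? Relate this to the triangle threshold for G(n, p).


Number of potential triangles: C(184, 3) = 1021384.
Each occurs with probability p³ ≈ (0.002)³ ≈ 8.03951e-09.
By linearity: E[X] = C(184, 3)·p³ ≈ 1021384 · 8.03951e-09 ≈ 0.008.
Since α = 3/2 > 1, p = c/n^{3/2} = o(1/n) is below the triangle threshold p ~ 1/n. Asymptotically E[X] ~ (c³/6)·n^{3(1−α)} = (5³/6)·n^{-1.5} → 0, so by Markov's inequality G has no triangles w.h.p.

E[X] ≈ 0.008; in regime p = Θ(1/n^{3/2}) E[X] tends to 0 (below the triangle threshold p ~ 1/n).


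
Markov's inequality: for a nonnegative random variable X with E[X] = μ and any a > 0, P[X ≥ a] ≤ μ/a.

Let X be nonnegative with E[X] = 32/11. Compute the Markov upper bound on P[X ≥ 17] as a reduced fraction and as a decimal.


μ = E[X] = 32/11, a = 17.
Markov: P[X ≥ 17] ≤ μ/a = (32/11)/17 = 32/187.
Numerically: ≈ 0.171123.
(Since a = 17 > μ = 2.909091, the bound 32/187 is < 1 and informative.)

P[X ≥ 17] ≤ 32/187 ≈ 0.171123.


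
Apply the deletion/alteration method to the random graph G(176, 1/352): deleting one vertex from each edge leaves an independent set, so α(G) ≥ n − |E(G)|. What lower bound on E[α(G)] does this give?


E[|E(G)|] = C(176, 2)·p = 15400 · (1/352) = 175/4.
E[α(G)] ≥ n − E[|E(G)|] = 176 − 175/4 = 529/4.
Numerically: ≈ 132.2500.
(This is only a lower bound; the true E[α(G)] may be larger.)

E[α(G)] ≥ 529/4 ≈ 132.2500.


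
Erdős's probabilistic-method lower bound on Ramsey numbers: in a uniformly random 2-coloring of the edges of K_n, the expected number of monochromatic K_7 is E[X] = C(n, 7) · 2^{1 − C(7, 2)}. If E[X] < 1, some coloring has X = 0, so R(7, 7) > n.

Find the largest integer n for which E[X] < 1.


We need C(n, 7) · 2^{1 − 21} < 1, i.e. C(n, 7) < 2^{21 − 1} = 1048576.
Check values of n near the boundary:
  n = 25: C(25, 7) = 480700; 480700 < 1048576? YES
  n = 26: C(26, 7) = 657800; 657800 < 1048576? YES
  n = 27: C(27, 7) = 888030; 888030 < 1048576? YES
  n = 28: C(28, 7) = 1184040; 1184040 < 1048576? NO
  n = 29: C(29, 7) = 1560780; 1560780 < 1048576? NO
The largest n with C(n, 7) < 1048576 is n = 27 (where E[X] = 444015/524288 ≈ 0.84689). Hence R(7, 7) > 27, i.e. R(7, 7) ≥ 28.

Largest n = 27; hence R(7, 7) > 27.


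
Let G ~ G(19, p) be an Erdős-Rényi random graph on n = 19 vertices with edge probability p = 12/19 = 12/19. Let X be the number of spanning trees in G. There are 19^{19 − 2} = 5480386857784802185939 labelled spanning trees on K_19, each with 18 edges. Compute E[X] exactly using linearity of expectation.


K_19 has 19^{19 − 2} = 5480386857784802185939 labelled spanning trees.
For each such spanning tree H, let X_H = 1 if all 18 edges of H are present in G. Then P[X_H = 1] = p^{18} = (12/19)^{18} = 26623333280885243904/104127350297911241532841.
By linearity: E[X] = Σ_H E[X_H] = 5480386857784802185939 · p^{18} = 5480386857784802185939 · 26623333280885243904/104127350297911241532841 = 26623333280885243904/19.
Numerically: E[X] ≈ 1.401e+18.

E[X] = 5480386857784802185939 · (12/19)^{18} = 26623333280885243904/19 ≈ 1.401e+18.


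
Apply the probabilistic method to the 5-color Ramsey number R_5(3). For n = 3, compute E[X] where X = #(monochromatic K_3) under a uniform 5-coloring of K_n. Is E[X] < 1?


E[X] = C(3, 3) · 5^{1 − 3} = 1 · 5^{−2} = 1/25.
As a reduced fraction: E[X] = 1/25 ≈ 0.0400.
Is E[X] < 1? YES.
Since E[X] < 1, there exists a 5-coloring of K_{3} with no monochromatic K_3; hence R_5(3) > 3.

E[X] = 1/25 ≈ 0.0400; E[X] < 1, so R_5(3) > 3.


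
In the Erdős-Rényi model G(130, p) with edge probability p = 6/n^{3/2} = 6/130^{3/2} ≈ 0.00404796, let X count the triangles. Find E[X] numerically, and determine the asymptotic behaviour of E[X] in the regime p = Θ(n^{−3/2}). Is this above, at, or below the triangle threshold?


Number of potential triangles: C(130, 3) = 357760.
Each occurs with probability p³ ≈ (0.00404796)³ ≈ 6.63297966e-08.
By linearity: E[X] = C(130, 3)·p³ ≈ 357760 · 6.63297966e-08 ≈ 0.023730.
Since α = 3/2 > 1, p = c/n^{3/2} = o(1/n) is below the triangle threshold p ~ 1/n. Asymptotically E[X] ~ (c³/6)·n^{3(1−α)} = (6³/6)·n^{-1.5} → 0, so by Markov's inequality G has no triangles w.h.p.

E[X] ≈ 0.023730; in regime p = Θ(1/n^{3/2}) E[X] tends to 0 (below the triangle threshold p ~ 1/n).


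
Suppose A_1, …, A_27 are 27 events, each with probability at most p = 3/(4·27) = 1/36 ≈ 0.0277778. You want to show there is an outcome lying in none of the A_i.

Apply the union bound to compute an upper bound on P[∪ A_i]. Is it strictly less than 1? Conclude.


Union bound: P[∪_{i=1}^{27} A_i] ≤ Σ_i P[A_i] ≤ 27·p = 27·(1/36) = 3/4.
Numerically: 3/4 ≈ 0.7500000.
Is 3/4 < 1? YES.
Since P[∪ A_i] ≤ 3/4 < 1, the complement has P[∩ A_i^c] ≥ 1 − 3/4 = 1/4 > 0, so some outcome avoids every A_i.

27·p = 3/4 ≈ 0.7500000; existence CERTIFIED by the union bound.


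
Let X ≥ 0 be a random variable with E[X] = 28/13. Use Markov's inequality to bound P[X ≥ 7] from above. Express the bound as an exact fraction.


μ = E[X] = 28/13, a = 7.
Markov: P[X ≥ 7] ≤ μ/a = (28/13)/7 = 4/13.
Numerically: ≈ 0.3077.
(Since a = 7 > μ = 2.1538, the bound 4/13 is < 1 and informative.)

P[X ≥ 7] ≤ 4/13 ≈ 0.3077.


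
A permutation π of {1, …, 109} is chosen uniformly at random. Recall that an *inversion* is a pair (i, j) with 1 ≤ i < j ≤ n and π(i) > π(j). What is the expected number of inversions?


Write X = Σ X_I over the C(109, 2) = 5886 pairs i < j, with X_I the indicator of one inversion.
There are 5886 indicators.
For each fixed pair i < j, the values π(i) and π(j) are two distinct elements of {1, …, 109} in uniformly random order; by symmetry P[π(i) > π(j)] = 1/2.
By linearity: E[X] = 5886 · (1/2) = C(109, 2) · (1/2) = 5886/2 = 2943 ≈ 2943.00000.

E[X] = 2943 = 2943.00000.


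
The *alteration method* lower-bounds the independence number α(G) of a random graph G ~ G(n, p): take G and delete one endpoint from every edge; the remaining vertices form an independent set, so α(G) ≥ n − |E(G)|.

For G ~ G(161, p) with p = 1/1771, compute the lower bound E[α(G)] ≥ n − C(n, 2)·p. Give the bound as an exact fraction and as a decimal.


E[|E(G)|] = C(161, 2)·p = 12880 · (1/1771) = 80/11.
E[α(G)] ≥ n − E[|E(G)|] = 161 − 80/11 = 1691/11.
Numerically: ≈ 153.72727.
(This is only a lower bound; the true E[α(G)] may be larger.)

E[α(G)] ≥ 1691/11 ≈ 153.72727.


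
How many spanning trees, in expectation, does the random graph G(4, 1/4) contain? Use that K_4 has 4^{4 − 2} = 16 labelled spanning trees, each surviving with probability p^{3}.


K_4 has 4^{4 − 2} = 16 labelled spanning trees.
For each such spanning tree H, let X_H = 1 if all 3 edges of H are present in G. Then P[X_H = 1] = p^{3} = (1/4)^{3} = 1/64.
By linearity of expectation: E[X] = Σ_H E[X_H] = 16 · p^{3} = 16 · 1/64 = 1/4.
Numerically: E[X] ≈ 0.25.

E[X] = 16 · (1/4)^{3} = 1/4 ≈ 0.25.


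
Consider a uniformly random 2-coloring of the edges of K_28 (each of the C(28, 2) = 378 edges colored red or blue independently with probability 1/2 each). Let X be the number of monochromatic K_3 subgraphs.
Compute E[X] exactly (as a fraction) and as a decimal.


Let X = Σ_S X_S over the C(28, 3) = 3276 subsets S of size 3, where X_S = 1 if the K_3 on S is monochromatic.
For a fixed S, the K_3 on S has C(3, 2) = 3 edges. P[all 3 edges red] = (1/2)^3, and likewise for blue, so P[monochromatic] = 2·(1/2)^3 = 2^{1 − 3} = 1/4.
By linearity of expectation: E[X] = C(28, 3) · 2^{1 − 3} = 3276 · 1/4 = 819.
Numerically: E[X] ≈ 819.0000.

E[X] = C(28,3)·2^(1−C(3,2)) = 819 ≈ 819.0000.


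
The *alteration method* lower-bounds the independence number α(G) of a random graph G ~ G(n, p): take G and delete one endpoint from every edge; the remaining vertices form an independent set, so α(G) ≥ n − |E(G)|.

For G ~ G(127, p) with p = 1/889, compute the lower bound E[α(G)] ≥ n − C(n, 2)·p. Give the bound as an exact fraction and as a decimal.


E[|E(G)|] = C(127, 2)·p = 8001 · (1/889) = 9.
E[α(G)] ≥ n − E[|E(G)|] = 127 − 9 = 118.
Numerically: ≈ 118.0000.
(This is only a lower bound; the true E[α(G)] may be larger.)

E[α(G)] ≥ 118 ≈ 118.0000.


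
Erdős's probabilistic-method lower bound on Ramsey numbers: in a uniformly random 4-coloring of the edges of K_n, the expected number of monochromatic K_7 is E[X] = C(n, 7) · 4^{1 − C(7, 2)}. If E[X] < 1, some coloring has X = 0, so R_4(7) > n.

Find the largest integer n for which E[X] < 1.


We need C(n, 7) · 4^{1 − 21} < 1, i.e. C(n, 7) < 4^{21 − 1} = 1099511627776.
Check values of n near the boundary:
  n = 179: C(179, 7) = 1037437234460; 1037437234460 < 1099511627776? YES
  n = 180: C(180, 7) = 1079414463600; 1079414463600 < 1099511627776? YES
  n = 181: C(181, 7) = 1122839183400; 1122839183400 < 1099511627776? NO
  n = 182: C(182, 7) = 1167752750736; 1167752750736 < 1099511627776? NO
  n = 183: C(183, 7) = 1214197462413; 1214197462413 < 1099511627776? NO
The largest n with C(n, 7) < 1099511627776 is n = 180 (where E[X] = 67463403975/68719476736 ≈ 0.982). Hence R_4(7) > 180, i.e. R_4(7) ≥ 181.

Largest n = 180; hence R_4(7) > 180.


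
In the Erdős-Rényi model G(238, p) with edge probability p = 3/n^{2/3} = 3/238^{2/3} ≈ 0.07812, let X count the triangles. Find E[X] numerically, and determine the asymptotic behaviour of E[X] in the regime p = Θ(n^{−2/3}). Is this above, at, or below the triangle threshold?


Number of potential triangles: C(238, 3) = 2218636.
Each occurs with probability p³ ≈ (0.07812)³ ≈ 4.766613e-04.
By linearity: E[X] = C(238, 3)·p³ ≈ 2218636 · 4.766613e-04 ≈ 1057.5378.
Since α = 2/3 < 1, p = c/n^{2/3} ≫ 1/n is above the triangle threshold p ~ 1/n. Asymptotically E[X] ~ (c³/6)·n^{3(1−α)} = (3³/6)·n^{1} → ∞; triangles are abundant w.h.p.

E[X] ≈ 1057.5378; in regime p = Θ(1/n^{2/3}) E[X] diverges (above the triangle threshold p ~ 1/n).


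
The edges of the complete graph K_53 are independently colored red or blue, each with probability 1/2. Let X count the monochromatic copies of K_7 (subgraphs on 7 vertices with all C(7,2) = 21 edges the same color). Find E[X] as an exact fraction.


Let X = Σ_S X_S over the C(53, 7) = 154143080 subsets S of size 7, where X_S = 1 if the K_7 on S is monochromatic.
For a fixed S, the K_7 on S has C(7, 2) = 21 edges. P[all 21 edges red] = (1/2)^21, and likewise for blue, so P[monochromatic] = 2·(1/2)^21 = 2^{1 − 21} = 1/1048576.
By linearity: E[X] = C(53, 7) · 2^{1 − 21} = 154143080 · 1/1048576 = 19267885/131072.
Numerically: E[X] ≈ 147.002.

E[X] = C(53,7)·2^(1−C(7,2)) = 19267885/131072 ≈ 147.002.


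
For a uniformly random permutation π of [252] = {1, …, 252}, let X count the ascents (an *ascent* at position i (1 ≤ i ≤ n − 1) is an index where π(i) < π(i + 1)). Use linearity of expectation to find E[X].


Write X = Σ X_I over i = 1, …, 251, with X_I the indicator of one ascent.
There are 251 indicators.
For each fixed i, the pair (π(i), π(i+1)) is a uniformly random ordered pair of distinct values from {1, …, 252}; by symmetry P[π(i) < π(i+1)] = 1/2.
By linearity: E[X] = 251 · (1/2) = (252 − 1) · (1/2) = 251/2 ≈ 125.500.

E[X] = 251/2 = 125.500.


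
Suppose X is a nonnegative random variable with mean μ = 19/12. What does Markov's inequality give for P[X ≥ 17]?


μ = E[X] = 19/12, a = 17.
Markov: P[X ≥ 17] ≤ μ/a = (19/12)/17 = 19/204.
Numerically: ≈ 0.0931.
(Since a = 17 > μ = 1.5833, the bound 19/204 is < 1 and informative.)

P[X ≥ 17] ≤ 19/204 ≈ 0.0931.


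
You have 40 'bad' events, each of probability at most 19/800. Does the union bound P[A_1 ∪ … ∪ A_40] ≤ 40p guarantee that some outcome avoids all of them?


Union bound: P[∪_{i=1}^{40} A_i] ≤ Σ_i P[A_i] ≤ 40·p = 40·(19/800) = 19/20.
Numerically: 19/20 ≈ 0.9500.
Is 19/20 < 1? YES.
Since P[∪ A_i] ≤ 19/20 < 1, the complement has P[∩ A_i^c] ≥ 1 − 19/20 = 1/20 > 0, so some outcome avoids every A_i.

40·p = 19/20 ≈ 0.9500; existence CERTIFIED by the union bound.


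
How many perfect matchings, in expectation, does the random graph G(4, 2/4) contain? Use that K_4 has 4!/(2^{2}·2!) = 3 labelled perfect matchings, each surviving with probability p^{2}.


K_4 has 4!/(2^{2}·2!) = 3 labelled perfect matchings.
For each such perfect matching H, let X_H = 1 if all 2 edges of H are present in G. Then P[X_H = 1] = p^{2} = (1/2)^{2} = 1/4.
By linearity: E[X] = Σ_H E[X_H] = 3 · p^{2} = 3 · 1/4 = 3/4.
Numerically: E[X] ≈ 0.75.

E[X] = 3 · (1/2)^{2} = 3/4 ≈ 0.75.
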